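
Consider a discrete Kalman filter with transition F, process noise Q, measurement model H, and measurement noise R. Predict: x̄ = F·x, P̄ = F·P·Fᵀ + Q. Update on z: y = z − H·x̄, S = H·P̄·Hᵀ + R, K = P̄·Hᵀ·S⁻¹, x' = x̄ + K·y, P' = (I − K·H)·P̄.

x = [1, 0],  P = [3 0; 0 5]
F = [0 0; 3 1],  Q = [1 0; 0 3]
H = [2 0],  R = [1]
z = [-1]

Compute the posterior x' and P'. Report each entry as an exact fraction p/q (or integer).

x̄ = F·x = [0, 3]
P̄ = F·P·Fᵀ + Q = [1 0; 0 35]
y = z − H·x̄ = [-1]
S = H·P̄·Hᵀ + R = [5]
K = P̄·Hᵀ·S⁻¹ = [2/5; 0]
x' = x̄ + K·y = [-2/5, 3]
P' = (I − K·H)·P̄ = [1/5 0; 0 35]

x' = [-2/5, 3]
P' = [1/5 0; 0 35]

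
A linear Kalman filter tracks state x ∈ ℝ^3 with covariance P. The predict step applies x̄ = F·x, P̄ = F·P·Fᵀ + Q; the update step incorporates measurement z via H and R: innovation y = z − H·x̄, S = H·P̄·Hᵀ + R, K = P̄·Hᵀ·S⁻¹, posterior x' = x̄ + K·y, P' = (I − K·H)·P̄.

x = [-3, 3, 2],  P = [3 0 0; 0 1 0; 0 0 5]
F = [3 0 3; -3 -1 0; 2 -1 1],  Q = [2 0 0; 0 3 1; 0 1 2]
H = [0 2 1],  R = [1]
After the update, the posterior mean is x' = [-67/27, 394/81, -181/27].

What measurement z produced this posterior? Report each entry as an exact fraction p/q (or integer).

z = [3]

x̄ = F·x = [-3, 6, -7]
P̄ = F·P·Fᵀ + Q = [74 -27 33; -27 31 -16; 33 -16 20]
S = H·P̄·Hᵀ + R = [81]
K = P̄·Hᵀ·S⁻¹ = [-7/27; 46/81; -4/27]
x' − x̄ = [14/27, -92/81, 8/27] = K·y
y = (KᵀK)⁻¹·Kᵀ·(x' − x̄) = [-2]
z = y + H·x̄ = [-2] + [5] = [3]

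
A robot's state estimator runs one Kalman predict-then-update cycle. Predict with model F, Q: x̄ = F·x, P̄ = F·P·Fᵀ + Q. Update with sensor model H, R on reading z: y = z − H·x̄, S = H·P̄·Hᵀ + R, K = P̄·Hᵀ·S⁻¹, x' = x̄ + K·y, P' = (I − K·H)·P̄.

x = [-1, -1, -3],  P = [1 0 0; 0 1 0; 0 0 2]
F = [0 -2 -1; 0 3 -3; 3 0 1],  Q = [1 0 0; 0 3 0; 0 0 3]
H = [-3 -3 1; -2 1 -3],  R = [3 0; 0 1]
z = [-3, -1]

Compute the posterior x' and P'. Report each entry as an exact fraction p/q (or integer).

x' = [25257/8585, -4626/1717, -4338/1717]
P' = [170533/51510 -7568/1717 -6235/1717; -7568/1717 10806/1717 8610/1717; -6235/1717 8610/1717 7152/1717]

x̄ = F·x = [5, 6, -6]
P̄ = F·P·Fᵀ + Q = [7 0 -2; 0 30 -6; -2 -6 14]
y = z − H·x̄ = [36, -15]
S = H·P̄·Hᵀ + R = [398 -164; -164 197]
K = P̄·Hᵀ·S⁻¹ = [-5843/51510 -3478/25755; -368/1717 112/1717; 9/1717 -376/1717]
x' = x̄ + K·y = [25257/8585, -4626/1717, -4338/1717]
P' = (I − K·H)·P̄ = [170533/51510 -7568/1717 -6235/1717; -7568/1717 10806/1717 8610/1717; -6235/1717 8610/1717 7152/1717]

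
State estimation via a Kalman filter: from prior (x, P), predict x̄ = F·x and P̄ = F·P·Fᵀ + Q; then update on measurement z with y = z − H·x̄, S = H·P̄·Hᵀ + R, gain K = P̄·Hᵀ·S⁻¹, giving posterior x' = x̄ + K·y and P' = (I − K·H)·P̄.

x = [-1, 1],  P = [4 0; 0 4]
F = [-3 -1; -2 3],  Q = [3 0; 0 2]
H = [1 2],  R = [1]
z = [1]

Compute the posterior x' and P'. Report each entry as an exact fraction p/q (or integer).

x̄ = F·x = [2, 5]
P̄ = F·P·Fᵀ + Q = [43 12; 12 54]
y = z − H·x̄ = [-11]
S = H·P̄·Hᵀ + R = [308]
K = P̄·Hᵀ·S⁻¹ = [67/308; 30/77]
x' = x̄ + K·y = [-11/28, 5/7]
P' = (I − K·H)·P̄ = [8755/308 -1086/77; -1086/77 558/77]

x' = [-11/28, 5/7]
P' = [8755/308 -1086/77; -1086/77 558/77]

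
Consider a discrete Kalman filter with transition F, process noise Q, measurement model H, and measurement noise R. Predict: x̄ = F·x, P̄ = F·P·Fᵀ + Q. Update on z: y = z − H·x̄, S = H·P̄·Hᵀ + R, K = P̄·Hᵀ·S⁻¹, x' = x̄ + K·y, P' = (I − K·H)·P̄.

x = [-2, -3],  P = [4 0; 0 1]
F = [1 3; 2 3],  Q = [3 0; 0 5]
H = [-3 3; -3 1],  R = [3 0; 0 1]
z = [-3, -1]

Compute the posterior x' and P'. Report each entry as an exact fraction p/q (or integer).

x' = [-545/2401, -3229/2401]
P' = [780/2401 1163/2401; 1163/2401 2322/2401]

x̄ = F·x = [-11, -13]
P̄ = F·P·Fᵀ + Q = [16 17; 17 30]
y = z − H·x̄ = [3, -21]
S = H·P̄·Hᵀ + R = [111 30; 30 73]
K = P̄·Hᵀ·S⁻¹ = [383/2401 -1177/2401; 1159/2401 -1167/2401]
x' = x̄ + K·y = [-545/2401, -3229/2401]
P' = (I − K·H)·P̄ = [780/2401 1163/2401; 1163/2401 2322/2401]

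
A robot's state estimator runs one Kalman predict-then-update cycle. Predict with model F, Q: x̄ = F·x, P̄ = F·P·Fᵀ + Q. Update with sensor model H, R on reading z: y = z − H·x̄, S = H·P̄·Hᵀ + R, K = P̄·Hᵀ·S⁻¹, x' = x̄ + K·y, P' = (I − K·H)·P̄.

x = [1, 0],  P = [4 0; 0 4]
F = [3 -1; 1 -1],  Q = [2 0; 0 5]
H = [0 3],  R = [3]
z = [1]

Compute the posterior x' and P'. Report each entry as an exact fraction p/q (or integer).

x' = [11/5, 7/20]
P' = [114/5 2/5; 2/5 13/40]

x̄ = F·x = [3, 1]
P̄ = F·P·Fᵀ + Q = [42 16; 16 13]
y = z − H·x̄ = [-2]
S = H·P̄·Hᵀ + R = [120]
K = P̄·Hᵀ·S⁻¹ = [2/5; 13/40]
x' = x̄ + K·y = [11/5, 7/20]
P' = (I − K·H)·P̄ = [114/5 2/5; 2/5 13/40]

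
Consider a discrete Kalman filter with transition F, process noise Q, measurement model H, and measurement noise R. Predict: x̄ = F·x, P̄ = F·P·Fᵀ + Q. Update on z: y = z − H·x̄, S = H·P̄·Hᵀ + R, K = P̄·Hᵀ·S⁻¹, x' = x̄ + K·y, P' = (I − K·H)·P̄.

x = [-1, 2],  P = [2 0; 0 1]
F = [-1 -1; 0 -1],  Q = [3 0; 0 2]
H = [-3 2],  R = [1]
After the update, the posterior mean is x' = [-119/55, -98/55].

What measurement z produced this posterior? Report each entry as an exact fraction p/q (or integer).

z = [3]

x̄ = F·x = [-1, -2]
P̄ = F·P·Fᵀ + Q = [6 1; 1 3]
S = H·P̄·Hᵀ + R = [55]
K = P̄·Hᵀ·S⁻¹ = [-16/55; 3/55]
x' − x̄ = [-64/55, 12/55] = K·y
y = (KᵀK)⁻¹·Kᵀ·(x' − x̄) = [4]
z = y + H·x̄ = [4] + [-1] = [3]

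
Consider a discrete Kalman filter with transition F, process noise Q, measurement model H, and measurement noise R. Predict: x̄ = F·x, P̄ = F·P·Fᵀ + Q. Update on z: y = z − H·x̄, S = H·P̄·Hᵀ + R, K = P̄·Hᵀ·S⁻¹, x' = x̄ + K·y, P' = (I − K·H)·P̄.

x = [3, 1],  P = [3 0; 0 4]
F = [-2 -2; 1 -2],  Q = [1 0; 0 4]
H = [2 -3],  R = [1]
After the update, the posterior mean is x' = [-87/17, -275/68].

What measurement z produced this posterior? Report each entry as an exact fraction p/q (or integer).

x̄ = F·x = [-8, 1]
P̄ = F·P·Fᵀ + Q = [29 10; 10 23]
S = H·P̄·Hᵀ + R = [204]
K = P̄·Hᵀ·S⁻¹ = [7/51; -49/204]
x' − x̄ = [49/17, -343/68] = K·y
y = (KᵀK)⁻¹·Kᵀ·(x' − x̄) = [21]
z = y + H·x̄ = [21] + [-19] = [2]

z = [2]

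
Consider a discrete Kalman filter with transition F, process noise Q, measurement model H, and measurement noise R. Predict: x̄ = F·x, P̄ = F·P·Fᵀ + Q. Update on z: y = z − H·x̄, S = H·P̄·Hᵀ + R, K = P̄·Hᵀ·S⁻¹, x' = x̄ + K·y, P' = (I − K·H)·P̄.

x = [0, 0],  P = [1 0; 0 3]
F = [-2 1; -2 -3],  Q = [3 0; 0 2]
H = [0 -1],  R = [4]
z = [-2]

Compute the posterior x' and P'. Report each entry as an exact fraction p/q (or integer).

x' = [-10/37, 66/37]
P' = [345/37 -20/37; -20/37 132/37]

x̄ = F·x = [0, 0]
P̄ = F·P·Fᵀ + Q = [10 -5; -5 33]
y = z − H·x̄ = [-2]
S = H·P̄·Hᵀ + R = [37]
K = P̄·Hᵀ·S⁻¹ = [5/37; -33/37]
x' = x̄ + K·y = [-10/37, 66/37]
P' = (I − K·H)·P̄ = [345/37 -20/37; -20/37 132/37]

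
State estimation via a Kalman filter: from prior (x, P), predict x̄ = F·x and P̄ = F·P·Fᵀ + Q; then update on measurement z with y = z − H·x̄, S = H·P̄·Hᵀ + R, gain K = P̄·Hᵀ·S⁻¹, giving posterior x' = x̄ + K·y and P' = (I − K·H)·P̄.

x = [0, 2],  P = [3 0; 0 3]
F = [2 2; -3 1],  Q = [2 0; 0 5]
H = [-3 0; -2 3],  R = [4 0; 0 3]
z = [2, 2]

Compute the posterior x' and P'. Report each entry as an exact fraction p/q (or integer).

x̄ = F·x = [4, 2]
P̄ = F·P·Fᵀ + Q = [26 -12; -12 35]
y = z − H·x̄ = [14, 4]
S = H·P̄·Hᵀ + R = [238 264; 264 566]
K = P̄·Hᵀ·S⁻¹ = [-5229/16253 -88/16253; -3420/16253 10599/32506]
x' = x̄ + K·y = [-8546/16253, 5824/16253]
P' = (I − K·H)·P̄ = [6972/16253 4560/16253; 4560/16253 16679/32506]

x' = [-8546/16253, 5824/16253]
P' = [6972/16253 4560/16253; 4560/16253 16679/32506]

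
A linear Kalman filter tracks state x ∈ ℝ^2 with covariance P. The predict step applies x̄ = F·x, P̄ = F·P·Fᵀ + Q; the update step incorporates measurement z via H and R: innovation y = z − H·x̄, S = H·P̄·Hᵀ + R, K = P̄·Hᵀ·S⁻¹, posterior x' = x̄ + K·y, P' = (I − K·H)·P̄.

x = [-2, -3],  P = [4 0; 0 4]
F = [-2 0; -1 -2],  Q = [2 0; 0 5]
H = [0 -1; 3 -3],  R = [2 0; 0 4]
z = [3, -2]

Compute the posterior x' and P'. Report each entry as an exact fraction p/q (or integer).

x̄ = F·x = [4, 8]
P̄ = F·P·Fᵀ + Q = [18 8; 8 25]
y = z − H·x̄ = [11, 10]
S = H·P̄·Hᵀ + R = [27 51; 51 247]
K = P̄·Hᵀ·S⁻¹ = [-1753/2034 203/678; -1787/2034 -17/678]
x' = x̄ + K·y = [-5057/2034, -3895/2034]
P' = (I − K·H)·P̄ = [2159/1017 1753/1017; 1753/1017 1787/1017]

x' = [-5057/2034, -3895/2034]
P' = [2159/1017 1753/1017; 1753/1017 1787/1017]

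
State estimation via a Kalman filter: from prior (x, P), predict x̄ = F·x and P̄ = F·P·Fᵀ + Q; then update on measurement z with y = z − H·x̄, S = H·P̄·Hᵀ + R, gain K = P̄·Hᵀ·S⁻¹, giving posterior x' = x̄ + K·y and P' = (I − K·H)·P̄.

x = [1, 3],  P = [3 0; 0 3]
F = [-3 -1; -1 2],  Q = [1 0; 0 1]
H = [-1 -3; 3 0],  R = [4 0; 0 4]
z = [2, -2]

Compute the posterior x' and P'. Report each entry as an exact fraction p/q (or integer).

x' = [-33530/41351, -9680/41351]
P' = [18028/41351 -5796/41351; -5796/41351 19736/41351]

x̄ = F·x = [-6, 5]
P̄ = F·P·Fᵀ + Q = [31 3; 3 16]
y = z − H·x̄ = [11, 16]
S = H·P̄·Hᵀ + R = [197 -120; -120 283]
K = P̄·Hᵀ·S⁻¹ = [-160/41351 13521/41351; -13353/41351 -4347/41351]
x' = x̄ + K·y = [-33530/41351, -9680/41351]
P' = (I − K·H)·P̄ = [18028/41351 -5796/41351; -5796/41351 19736/41351]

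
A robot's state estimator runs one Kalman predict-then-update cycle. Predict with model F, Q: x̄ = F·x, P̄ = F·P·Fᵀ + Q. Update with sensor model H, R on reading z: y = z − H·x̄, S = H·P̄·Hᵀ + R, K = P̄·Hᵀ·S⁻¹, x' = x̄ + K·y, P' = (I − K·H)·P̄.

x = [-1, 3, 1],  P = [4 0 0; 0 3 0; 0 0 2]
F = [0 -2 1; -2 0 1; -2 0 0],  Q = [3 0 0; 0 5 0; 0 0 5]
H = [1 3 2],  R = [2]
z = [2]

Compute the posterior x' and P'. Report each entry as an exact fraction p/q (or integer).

x' = [-1354/257, 462/257, 244/257]
P' = [8209/514 -1341/514 -1035/257; -1341/514 1213/514 -523/257; -1035/257 -523/257 1347/257]

x̄ = F·x = [-5, 3, 2]
P̄ = F·P·Fᵀ + Q = [17 2 0; 2 23 16; 0 16 21]
y = z − H·x̄ = [-6]
S = H·P̄·Hᵀ + R = [514]
K = P̄·Hᵀ·S⁻¹ = [23/514; 103/514; 45/257]
x' = x̄ + K·y = [-1354/257, 462/257, 244/257]
P' = (I − K·H)·P̄ = [8209/514 -1341/514 -1035/257; -1341/514 1213/514 -523/257; -1035/257 -523/257 1347/257]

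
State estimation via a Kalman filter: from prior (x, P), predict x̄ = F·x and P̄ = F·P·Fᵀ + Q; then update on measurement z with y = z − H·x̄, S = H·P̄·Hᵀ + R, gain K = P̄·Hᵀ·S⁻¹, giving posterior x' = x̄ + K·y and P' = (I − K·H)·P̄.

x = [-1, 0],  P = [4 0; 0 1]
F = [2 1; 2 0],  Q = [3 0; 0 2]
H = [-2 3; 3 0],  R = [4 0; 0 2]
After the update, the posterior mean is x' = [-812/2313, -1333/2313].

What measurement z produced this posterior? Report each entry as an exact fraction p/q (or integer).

z = [-1, -1]

x̄ = F·x = [-2, -2]
P̄ = F·P·Fᵀ + Q = [20 16; 16 18]
S = H·P̄·Hᵀ + R = [54 24; 24 182]
K = P̄·Hᵀ·S⁻¹ = [4/2313 254/771; 713/2313 172/771]
x' − x̄ = [3814/2313, 3293/2313] = K·y
y = (KᵀK)⁻¹·Kᵀ·(x' − x̄) = [1, 5]
z = y + H·x̄ = [1, 5] + [-2, -6] = [-1, -1]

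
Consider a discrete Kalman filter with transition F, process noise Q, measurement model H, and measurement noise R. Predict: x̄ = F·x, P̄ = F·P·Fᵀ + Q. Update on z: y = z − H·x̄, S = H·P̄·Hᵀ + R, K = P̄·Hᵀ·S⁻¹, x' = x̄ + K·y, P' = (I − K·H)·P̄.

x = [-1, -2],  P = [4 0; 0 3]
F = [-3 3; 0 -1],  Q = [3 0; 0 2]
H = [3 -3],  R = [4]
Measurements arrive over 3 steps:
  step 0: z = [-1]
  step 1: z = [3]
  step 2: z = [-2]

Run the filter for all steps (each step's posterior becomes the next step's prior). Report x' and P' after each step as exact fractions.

step 0: x' = [21/23, 146/115], P' = [501/161 63/23; 63/23 323/115]
step 1: x' = [14142/45827, -33841/45827], P' = [265341/91654 242193/91654; 242193/91654 258349/91654]
step 2: x' = [-1324551/988385, -111709/197677], P' = [29549919/10872235 5368251/2174447; 5368251/2174447 5760351/2174447]

step 0: x̄ = F·x = [-3, 2]
step 0: P̄ = F·P·Fᵀ + Q = [66 -9; -9 5]
step 0: y = z − H·x̄ = [14]
step 0: S = H·P̄·Hᵀ + R = [805]
step 0: K = P̄·Hᵀ·S⁻¹ = [45/161; -6/115]
step 0: x' = x̄ + K·y = [21/23, 146/115]
step 0: P' = (I − K·H)·P̄ = [501/161 63/23; 63/23 323/115]
step 1: x̄ = F·x = [123/115, -146/115]
step 1: P̄ = F·P·Fᵀ + Q = [5619/805 -24/115; -24/115 553/115]
step 1: y = z − H·x̄ = [-462/115]
step 1: S = H·P̄·Hᵀ + R = [91654/805]
step 1: K = P̄·Hᵀ·S⁻¹ = [17361/91654; -12117/91654]
step 1: x' = x̄ + K·y = [14142/45827, -33841/45827]
step 1: P' = (I − K·H)·P̄ = [265341/91654 242193/91654; 242193/91654 258349/91654]
step 2: x̄ = F·x = [-143949/45827, 33841/45827]
step 2: P̄ = F·P·Fᵀ + Q = [314349/45827 -24234/45827; -24234/45827 441657/91654]
step 2: y = z − H·x̄ = [441716/45827]
step 2: S = H·P̄·Hᵀ + R = [10872235/91654]
step 2: K = P̄·Hᵀ·S⁻¹ = [2031498/10872235; -294075/2174447]
step 2: x' = x̄ + K·y = [-1324551/988385, -111709/197677]
step 2: P' = (I − K·H)·P̄ = [29549919/10872235 5368251/2174447; 5368251/2174447 5760351/2174447]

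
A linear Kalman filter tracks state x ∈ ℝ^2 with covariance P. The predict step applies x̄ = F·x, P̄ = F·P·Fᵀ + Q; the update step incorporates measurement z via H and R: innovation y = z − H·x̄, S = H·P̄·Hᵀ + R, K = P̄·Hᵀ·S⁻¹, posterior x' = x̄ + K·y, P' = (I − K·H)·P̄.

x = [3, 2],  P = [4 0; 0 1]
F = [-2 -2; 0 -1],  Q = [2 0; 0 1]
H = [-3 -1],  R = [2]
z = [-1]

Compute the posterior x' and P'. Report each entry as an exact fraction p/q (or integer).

x' = [52/107, -82/107]
P' = [42/107 -58/107; -58/107 182/107]

x̄ = F·x = [-10, -2]
P̄ = F·P·Fᵀ + Q = [22 2; 2 2]
y = z − H·x̄ = [-33]
S = H·P̄·Hᵀ + R = [214]
K = P̄·Hᵀ·S⁻¹ = [-34/107; -4/107]
x' = x̄ + K·y = [52/107, -82/107]
P' = (I − K·H)·P̄ = [42/107 -58/107; -58/107 182/107]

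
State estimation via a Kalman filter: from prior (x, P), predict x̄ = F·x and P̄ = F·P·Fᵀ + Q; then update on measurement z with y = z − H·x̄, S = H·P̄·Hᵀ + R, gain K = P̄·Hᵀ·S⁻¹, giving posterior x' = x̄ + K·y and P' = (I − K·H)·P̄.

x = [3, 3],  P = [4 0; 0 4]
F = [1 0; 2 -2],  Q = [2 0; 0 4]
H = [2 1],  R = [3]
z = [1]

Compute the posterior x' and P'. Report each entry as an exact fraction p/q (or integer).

x' = [37/19, -52/19]
P' = [34/19 -56/19; -56/19 716/95]

x̄ = F·x = [3, 0]
P̄ = F·P·Fᵀ + Q = [6 8; 8 36]
y = z − H·x̄ = [-5]
S = H·P̄·Hᵀ + R = [95]
K = P̄·Hᵀ·S⁻¹ = [4/19; 52/95]
x' = x̄ + K·y = [37/19, -52/19]
P' = (I − K·H)·P̄ = [34/19 -56/19; -56/19 716/95]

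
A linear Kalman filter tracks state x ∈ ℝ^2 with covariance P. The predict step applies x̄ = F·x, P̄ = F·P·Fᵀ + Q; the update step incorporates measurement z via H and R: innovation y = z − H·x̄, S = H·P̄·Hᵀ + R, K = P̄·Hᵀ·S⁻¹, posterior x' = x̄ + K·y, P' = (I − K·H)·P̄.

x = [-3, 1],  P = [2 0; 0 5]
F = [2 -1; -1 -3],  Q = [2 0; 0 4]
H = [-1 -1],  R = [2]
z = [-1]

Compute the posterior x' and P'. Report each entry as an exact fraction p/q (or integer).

x' = [-211/45, 248/45]
P' = [337/45 -311/45; -311/45 373/45]

x̄ = F·x = [-7, 0]
P̄ = F·P·Fᵀ + Q = [15 11; 11 51]
y = z − H·x̄ = [-8]
S = H·P̄·Hᵀ + R = [90]
K = P̄·Hᵀ·S⁻¹ = [-13/45; -31/45]
x' = x̄ + K·y = [-211/45, 248/45]
P' = (I − K·H)·P̄ = [337/45 -311/45; -311/45 373/45]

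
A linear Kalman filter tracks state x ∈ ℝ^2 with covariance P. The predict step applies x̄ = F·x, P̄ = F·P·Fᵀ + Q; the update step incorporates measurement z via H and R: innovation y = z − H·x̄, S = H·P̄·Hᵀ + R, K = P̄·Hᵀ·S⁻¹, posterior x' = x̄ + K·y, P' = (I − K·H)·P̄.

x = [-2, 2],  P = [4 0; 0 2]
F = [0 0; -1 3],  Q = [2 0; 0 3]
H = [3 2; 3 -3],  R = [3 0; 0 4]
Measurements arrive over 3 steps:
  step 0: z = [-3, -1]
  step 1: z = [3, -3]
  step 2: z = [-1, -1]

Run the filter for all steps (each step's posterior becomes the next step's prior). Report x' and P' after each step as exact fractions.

step 0: x' = [-8292/12463, -3771/12463], P' = [2174/12463 150/12463; 150/12463 3450/12463]
step 1: x' = [6480378/36088403, 1773195/1569061], P' = [6294430/36088403 18186/1569061; 18186/1569061 418278/1569061]
step 2: x' = [-30615520014/102906523495, 16188704143/102906523495], P' = [17948604134/102906523495 1191801102/102906523495; 1191801102/102906523495 27411425346/102906523495]

step 0: x̄ = F·x = [0, 8]
step 0: P̄ = F·P·Fᵀ + Q = [2 0; 0 25]
step 0: y = z − H·x̄ = [-19, 23]
step 0: S = H·P̄·Hᵀ + R = [121 -132; -132 247]
step 0: K = P̄·Hᵀ·S⁻¹ = [2274/12463 138/1133; 2450/12463 -225/1133]
step 0: x' = x̄ + K·y = [-8292/12463, -3771/12463]
step 0: P' = (I − K·H)·P̄ = [2174/12463 150/12463; 150/12463 3450/12463]
step 1: x̄ = F·x = [0, -3021/12463]
step 1: P̄ = F·P·Fᵀ + Q = [2 0; 0 69713/12463]
step 1: y = z − H·x̄ = [43431/12463, -46452/12463]
step 1: S = H·P̄·Hᵀ + R = [540575/12463 -193944/12463; -193944/12463 901603/12463]
step 1: K = P̄·Hᵀ·S⁻¹ = [6573282/36088403 4407114/36088403; 297038/1569061 -300069/1569061]
step 1: x' = x̄ + K·y = [6480378/36088403, 1773195/1569061]
step 1: P' = (I − K·H)·P̄ = [6294430/36088403 18186/1569061; 18186/1569061 418278/1569061]
step 2: x̄ = F·x = [0, 115870077/36088403]
step 2: P̄ = F·P·Fᵀ + Q = [2 0; 0 198633517/36088403]
step 2: y = z − H·x̄ = [-267828557/36088403, 311521828/36088403]
step 2: S = H·P̄·Hᵀ + R = [1552390531/36088403 -542209848/36088403; -542209848/36088403 2581646519/36088403]
step 2: K = P̄·Hᵀ·S⁻¹ = [18743138202/102906523495 12567602274/102906523495; 19466084666/102906523495 -19664718183/102906523495]
step 2: x' = x̄ + K·y = [-30615520014/102906523495, 16188704143/102906523495]
step 2: P' = (I − K·H)·P̄ = [17948604134/102906523495 1191801102/102906523495; 1191801102/102906523495 27411425346/102906523495]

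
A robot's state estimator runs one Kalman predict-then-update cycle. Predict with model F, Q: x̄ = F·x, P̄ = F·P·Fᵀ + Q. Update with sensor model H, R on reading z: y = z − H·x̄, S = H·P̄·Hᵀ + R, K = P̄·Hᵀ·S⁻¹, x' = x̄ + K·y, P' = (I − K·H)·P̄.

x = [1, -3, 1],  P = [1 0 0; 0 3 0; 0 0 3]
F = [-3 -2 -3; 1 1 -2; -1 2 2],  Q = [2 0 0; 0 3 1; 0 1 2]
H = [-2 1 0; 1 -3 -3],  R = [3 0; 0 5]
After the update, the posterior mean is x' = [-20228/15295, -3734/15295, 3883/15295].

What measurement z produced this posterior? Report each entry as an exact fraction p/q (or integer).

x̄ = F·x = [0, -4, -5]
P̄ = F·P·Fᵀ + Q = [50 9 -27; 9 19 -6; -27 -6 27]
S = H·P̄·Hᵀ + R = [186 -238; -238 469]
K = P̄·Hᵀ·S⁻¹ = [-2561/4370 -1157/15295; -953/4370 -2671/15295; 78/2185 -2658/15295]
x' − x̄ = [-20228/15295, 57446/15295, 80358/15295] = K·y
y = (KᵀK)⁻¹·Kᵀ·(x' − x̄) = [6, -29]
z = y + H·x̄ = [6, -29] + [-4, 27] = [2, -2]

z = [2, -2]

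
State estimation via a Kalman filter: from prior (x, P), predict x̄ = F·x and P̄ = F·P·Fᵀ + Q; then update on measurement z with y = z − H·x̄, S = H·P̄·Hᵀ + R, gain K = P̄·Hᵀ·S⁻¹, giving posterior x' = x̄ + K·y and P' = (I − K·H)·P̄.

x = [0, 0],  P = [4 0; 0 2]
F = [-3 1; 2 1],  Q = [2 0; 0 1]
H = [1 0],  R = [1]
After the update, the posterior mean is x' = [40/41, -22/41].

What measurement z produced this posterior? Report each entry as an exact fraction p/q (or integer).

x̄ = F·x = [0, 0]
P̄ = F·P·Fᵀ + Q = [40 -22; -22 19]
S = H·P̄·Hᵀ + R = [41]
K = P̄·Hᵀ·S⁻¹ = [40/41; -22/41]
x' − x̄ = [40/41, -22/41] = K·y
y = (KᵀK)⁻¹·Kᵀ·(x' − x̄) = [1]
z = y + H·x̄ = [1] + [0] = [1]

z = [1]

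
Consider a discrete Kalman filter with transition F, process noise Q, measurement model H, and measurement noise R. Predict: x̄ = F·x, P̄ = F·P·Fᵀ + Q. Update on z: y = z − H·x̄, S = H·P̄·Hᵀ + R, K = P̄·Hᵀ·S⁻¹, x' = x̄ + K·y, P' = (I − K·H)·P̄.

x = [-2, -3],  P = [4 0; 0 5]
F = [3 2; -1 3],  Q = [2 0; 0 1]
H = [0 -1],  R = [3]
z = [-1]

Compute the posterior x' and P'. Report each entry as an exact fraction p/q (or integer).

x̄ = F·x = [-12, -7]
P̄ = F·P·Fᵀ + Q = [58 18; 18 50]
y = z − H·x̄ = [-8]
S = H·P̄·Hᵀ + R = [53]
K = P̄·Hᵀ·S⁻¹ = [-18/53; -50/53]
x' = x̄ + K·y = [-492/53, 29/53]
P' = (I − K·H)·P̄ = [2750/53 54/53; 54/53 150/53]

x' = [-492/53, 29/53]
P' = [2750/53 54/53; 54/53 150/53]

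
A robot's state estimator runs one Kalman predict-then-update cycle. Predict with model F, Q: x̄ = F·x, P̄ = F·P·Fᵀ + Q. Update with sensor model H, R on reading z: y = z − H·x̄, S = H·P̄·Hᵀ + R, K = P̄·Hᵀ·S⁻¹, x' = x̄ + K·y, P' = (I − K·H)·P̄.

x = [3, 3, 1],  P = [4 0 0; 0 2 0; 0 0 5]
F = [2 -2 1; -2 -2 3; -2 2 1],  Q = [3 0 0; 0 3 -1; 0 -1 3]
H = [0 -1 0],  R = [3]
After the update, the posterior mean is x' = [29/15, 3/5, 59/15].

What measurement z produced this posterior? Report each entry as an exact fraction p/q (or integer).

x̄ = F·x = [1, -9, 1]
P̄ = F·P·Fᵀ + Q = [32 7 -19; 7 72 22; -19 22 32]
S = H·P̄·Hᵀ + R = [75]
K = P̄·Hᵀ·S⁻¹ = [-7/75; -24/25; -22/75]
x' − x̄ = [14/15, 48/5, 44/15] = K·y
y = (KᵀK)⁻¹·Kᵀ·(x' − x̄) = [-10]
z = y + H·x̄ = [-10] + [9] = [-1]

z = [-1]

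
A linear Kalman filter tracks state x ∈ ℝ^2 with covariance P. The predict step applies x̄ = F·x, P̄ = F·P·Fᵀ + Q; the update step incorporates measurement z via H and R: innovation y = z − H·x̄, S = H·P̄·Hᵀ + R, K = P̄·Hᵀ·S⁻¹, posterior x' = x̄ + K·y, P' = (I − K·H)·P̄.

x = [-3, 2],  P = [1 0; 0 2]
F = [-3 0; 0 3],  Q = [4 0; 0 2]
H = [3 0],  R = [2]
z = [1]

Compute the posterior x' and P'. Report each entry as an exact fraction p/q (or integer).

x̄ = F·x = [9, 6]
P̄ = F·P·Fᵀ + Q = [13 0; 0 20]
y = z − H·x̄ = [-26]
S = H·P̄·Hᵀ + R = [119]
K = P̄·Hᵀ·S⁻¹ = [39/119; 0]
x' = x̄ + K·y = [57/119, 6]
P' = (I − K·H)·P̄ = [26/119 0; 0 20]

x' = [57/119, 6]
P' = [26/119 0; 0 20]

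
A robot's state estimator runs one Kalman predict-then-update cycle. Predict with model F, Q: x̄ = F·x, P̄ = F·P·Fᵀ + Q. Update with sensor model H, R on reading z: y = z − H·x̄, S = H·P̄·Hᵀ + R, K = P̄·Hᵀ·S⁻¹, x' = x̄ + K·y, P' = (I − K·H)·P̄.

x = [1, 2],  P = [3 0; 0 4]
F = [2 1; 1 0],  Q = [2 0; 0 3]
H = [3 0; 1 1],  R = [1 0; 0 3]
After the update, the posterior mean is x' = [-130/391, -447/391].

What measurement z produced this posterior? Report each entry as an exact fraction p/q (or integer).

z = [-1, -2]

x̄ = F·x = [4, 1]
P̄ = F·P·Fᵀ + Q = [18 6; 6 6]
S = H·P̄·Hᵀ + R = [163 72; 72 39]
K = P̄·Hᵀ·S⁻¹ = [126/391 8/391; -54/391 220/391]
x' − x̄ = [-1694/391, -838/391] = K·y
y = (KᵀK)⁻¹·Kᵀ·(x' − x̄) = [-13, -7]
z = y + H·x̄ = [-13, -7] + [12, 5] = [-1, -2]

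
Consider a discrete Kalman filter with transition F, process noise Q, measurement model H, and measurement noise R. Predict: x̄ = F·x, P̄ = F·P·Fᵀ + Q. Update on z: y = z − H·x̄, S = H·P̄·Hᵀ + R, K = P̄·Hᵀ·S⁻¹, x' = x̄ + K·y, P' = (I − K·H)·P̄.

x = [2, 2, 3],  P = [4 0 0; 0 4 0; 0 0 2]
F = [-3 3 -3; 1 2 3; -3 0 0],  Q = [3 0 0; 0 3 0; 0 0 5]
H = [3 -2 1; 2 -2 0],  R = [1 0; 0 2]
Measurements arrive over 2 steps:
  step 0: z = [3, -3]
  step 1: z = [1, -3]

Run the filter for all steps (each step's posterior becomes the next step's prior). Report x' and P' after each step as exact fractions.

step 0: x' = [102789/18605, 26550/3721, 2673/3721], P' = [215898/18605 44586/3721 -38589/3721; 44586/3721 47715/3721 -36638/3721; -38589/3721 -36638/3721 44200/3721]
step 1: x' = [33192634/4694035, 7311109/938807, -15248471/2816421], P' = [801089307/37552280 153170583/7510456 -89191033/3755228; 153170583/7510456 149409399/7510456 -82592369/3755228; -89191033/3755228 -82592369/3755228 161342075/5632842]

step 0: x̄ = F·x = [-9, 15, -6]
step 0: P̄ = F·P·Fᵀ + Q = [93 -6 36; -6 41 -12; 36 -12 41]
step 0: y = z − H·x̄ = [66, 45]
step 0: S = H·P̄·Hᵀ + R = [1379 878; 878 586]
step 0: K = P̄·Hᵀ·S⁻¹ = [8889/18605 -7032/18605; 1690/3721 -3129/3721; 1709/3721 -1951/3721]
step 0: x' = x̄ + K·y = [102789/18605, 26550/3721, 2673/3721]
step 0: P' = (I − K·H)·P̄ = [215898/18605 44586/3721 -38589/3721; 44586/3721 47715/3721 -36638/3721; -38589/3721 -36638/3721 44200/3721]
step 1: x̄ = F·x = [49788/18605, 408384/18605, -308367/18605]
step 1: P̄ = F·P·Fᵀ + Q = [1946742/18605 -108264/18605 -1799793/18605; -108264/18605 750783/18605 -248769/18605; -1799793/18605 -248769/18605 2036107/18605]
step 1: y = z − H·x̄ = [994376/18605, 661377/18605]
step 1: S = H·P̄·Hᵀ + R = [14074008/18605 12664176/18605; 12664176/18605 11693422/18605]
step 1: K = P̄·Hᵀ·S⁻¹ = [-20348239/37552280 4404549/4694035; -4491787/7510456 470148/938807; 15519067/11265684 -1649666/938807]
step 1: x' = x̄ + K·y = [33192634/4694035, 7311109/938807, -15248471/2816421]
step 1: P' = (I − K·H)·P̄ = [801089307/37552280 153170583/7510456 -89191033/3755228; 153170583/7510456 149409399/7510456 -82592369/3755228; -89191033/3755228 -82592369/3755228 161342075/5632842]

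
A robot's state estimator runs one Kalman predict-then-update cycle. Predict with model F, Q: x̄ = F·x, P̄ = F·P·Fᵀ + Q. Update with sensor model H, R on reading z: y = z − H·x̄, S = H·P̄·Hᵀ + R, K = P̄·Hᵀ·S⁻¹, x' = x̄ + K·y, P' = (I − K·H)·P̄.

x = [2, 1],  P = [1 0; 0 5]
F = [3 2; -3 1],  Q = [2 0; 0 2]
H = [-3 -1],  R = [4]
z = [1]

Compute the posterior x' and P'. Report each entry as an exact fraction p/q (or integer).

x̄ = F·x = [8, -5]
P̄ = F·P·Fᵀ + Q = [31 1; 1 16]
y = z − H·x̄ = [20]
S = H·P̄·Hᵀ + R = [305]
K = P̄·Hᵀ·S⁻¹ = [-94/305; -19/305]
x' = x̄ + K·y = [112/61, -381/61]
P' = (I − K·H)·P̄ = [619/305 -1481/305; -1481/305 4519/305]

x' = [112/61, -381/61]
P' = [619/305 -1481/305; -1481/305 4519/305]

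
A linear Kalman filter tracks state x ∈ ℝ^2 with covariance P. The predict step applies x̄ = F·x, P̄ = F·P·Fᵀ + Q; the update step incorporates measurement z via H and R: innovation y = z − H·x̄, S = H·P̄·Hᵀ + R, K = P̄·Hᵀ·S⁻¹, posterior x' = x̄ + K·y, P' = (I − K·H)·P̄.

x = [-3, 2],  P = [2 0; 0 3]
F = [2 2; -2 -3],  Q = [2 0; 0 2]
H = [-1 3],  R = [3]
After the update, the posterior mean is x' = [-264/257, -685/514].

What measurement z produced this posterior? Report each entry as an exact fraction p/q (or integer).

z = [-3]

x̄ = F·x = [-2, 0]
P̄ = F·P·Fᵀ + Q = [22 -26; -26 37]
S = H·P̄·Hᵀ + R = [514]
K = P̄·Hᵀ·S⁻¹ = [-50/257; 137/514]
x' − x̄ = [250/257, -685/514] = K·y
y = (KᵀK)⁻¹·Kᵀ·(x' − x̄) = [-5]
z = y + H·x̄ = [-5] + [2] = [-3]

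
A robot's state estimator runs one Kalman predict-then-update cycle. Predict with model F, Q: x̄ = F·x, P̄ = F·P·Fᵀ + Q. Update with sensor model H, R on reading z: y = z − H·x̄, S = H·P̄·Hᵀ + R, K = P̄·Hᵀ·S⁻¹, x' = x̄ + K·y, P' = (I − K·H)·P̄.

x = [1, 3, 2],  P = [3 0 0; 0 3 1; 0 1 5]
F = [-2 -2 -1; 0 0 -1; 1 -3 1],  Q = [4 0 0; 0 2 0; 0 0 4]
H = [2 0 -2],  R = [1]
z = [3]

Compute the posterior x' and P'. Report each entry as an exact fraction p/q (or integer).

x̄ = F·x = [-10, -2, -6]
P̄ = F·P·Fᵀ + Q = [37 7 8; 7 7 -2; 8 -2 33]
y = z − H·x̄ = [11]
S = H·P̄·Hᵀ + R = [217]
K = P̄·Hᵀ·S⁻¹ = [58/217; 18/217; -50/217]
x' = x̄ + K·y = [-1532/217, -236/217, -1852/217]
P' = (I − K·H)·P̄ = [4665/217 475/217 4636/217; 475/217 1195/217 466/217; 4636/217 466/217 4661/217]

x' = [-1532/217, -236/217, -1852/217]
P' = [4665/217 475/217 4636/217; 475/217 1195/217 466/217; 4636/217 466/217 4661/217]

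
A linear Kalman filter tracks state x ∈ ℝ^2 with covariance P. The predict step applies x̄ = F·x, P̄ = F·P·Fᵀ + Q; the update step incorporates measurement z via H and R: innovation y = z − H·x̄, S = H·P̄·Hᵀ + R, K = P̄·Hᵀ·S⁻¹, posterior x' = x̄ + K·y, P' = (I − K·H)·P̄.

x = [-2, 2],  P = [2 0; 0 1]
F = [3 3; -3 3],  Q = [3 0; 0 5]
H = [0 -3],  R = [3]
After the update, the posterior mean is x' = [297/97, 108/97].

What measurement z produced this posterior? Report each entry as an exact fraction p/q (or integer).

x̄ = F·x = [0, 12]
P̄ = F·P·Fᵀ + Q = [30 -9; -9 32]
S = H·P̄·Hᵀ + R = [291]
K = P̄·Hᵀ·S⁻¹ = [9/97; -32/97]
x' − x̄ = [297/97, -1056/97] = K·y
y = (KᵀK)⁻¹·Kᵀ·(x' − x̄) = [33]
z = y + H·x̄ = [33] + [-36] = [-3]

z = [-3]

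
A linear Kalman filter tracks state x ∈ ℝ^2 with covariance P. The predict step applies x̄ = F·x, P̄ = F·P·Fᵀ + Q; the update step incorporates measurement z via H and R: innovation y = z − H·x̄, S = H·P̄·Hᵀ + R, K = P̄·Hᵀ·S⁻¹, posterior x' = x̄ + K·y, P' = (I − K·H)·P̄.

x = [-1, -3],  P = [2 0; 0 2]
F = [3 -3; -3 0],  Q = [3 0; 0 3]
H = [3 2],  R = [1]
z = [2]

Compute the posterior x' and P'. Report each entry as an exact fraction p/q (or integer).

x̄ = F·x = [6, 3]
P̄ = F·P·Fᵀ + Q = [39 -18; -18 21]
y = z − H·x̄ = [-22]
S = H·P̄·Hᵀ + R = [220]
K = P̄·Hᵀ·S⁻¹ = [81/220; -3/55]
x' = x̄ + K·y = [-21/10, 21/5]
P' = (I − K·H)·P̄ = [2019/220 -747/55; -747/55 1119/55]

x' = [-21/10, 21/5]
P' = [2019/220 -747/55; -747/55 1119/55]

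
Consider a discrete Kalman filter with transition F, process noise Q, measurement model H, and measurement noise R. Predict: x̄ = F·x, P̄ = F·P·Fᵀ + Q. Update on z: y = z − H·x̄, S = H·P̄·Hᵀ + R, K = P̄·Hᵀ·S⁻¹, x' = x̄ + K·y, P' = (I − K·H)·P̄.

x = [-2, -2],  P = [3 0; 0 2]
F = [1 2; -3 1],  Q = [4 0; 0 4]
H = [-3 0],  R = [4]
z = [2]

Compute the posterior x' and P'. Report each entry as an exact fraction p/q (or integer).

x' = [-114/139, 316/139]
P' = [60/139 -20/139; -20/139 4362/139]

x̄ = F·x = [-6, 4]
P̄ = F·P·Fᵀ + Q = [15 -5; -5 33]
y = z − H·x̄ = [-16]
S = H·P̄·Hᵀ + R = [139]
K = P̄·Hᵀ·S⁻¹ = [-45/139; 15/139]
x' = x̄ + K·y = [-114/139, 316/139]
P' = (I − K·H)·P̄ = [60/139 -20/139; -20/139 4362/139]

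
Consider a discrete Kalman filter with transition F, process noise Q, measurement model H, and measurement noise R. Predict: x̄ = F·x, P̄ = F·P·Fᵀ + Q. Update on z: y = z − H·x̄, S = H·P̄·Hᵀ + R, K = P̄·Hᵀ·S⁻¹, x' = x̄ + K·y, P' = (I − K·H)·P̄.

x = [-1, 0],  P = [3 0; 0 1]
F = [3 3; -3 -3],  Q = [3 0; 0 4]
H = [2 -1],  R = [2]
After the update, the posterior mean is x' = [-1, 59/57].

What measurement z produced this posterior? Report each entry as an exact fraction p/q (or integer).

z = [-3]

x̄ = F·x = [-3, 3]
P̄ = F·P·Fᵀ + Q = [39 -36; -36 40]
S = H·P̄·Hᵀ + R = [342]
K = P̄·Hᵀ·S⁻¹ = [1/3; -56/171]
x' − x̄ = [2, -112/57] = K·y
y = (KᵀK)⁻¹·Kᵀ·(x' − x̄) = [6]
z = y + H·x̄ = [6] + [-9] = [-3]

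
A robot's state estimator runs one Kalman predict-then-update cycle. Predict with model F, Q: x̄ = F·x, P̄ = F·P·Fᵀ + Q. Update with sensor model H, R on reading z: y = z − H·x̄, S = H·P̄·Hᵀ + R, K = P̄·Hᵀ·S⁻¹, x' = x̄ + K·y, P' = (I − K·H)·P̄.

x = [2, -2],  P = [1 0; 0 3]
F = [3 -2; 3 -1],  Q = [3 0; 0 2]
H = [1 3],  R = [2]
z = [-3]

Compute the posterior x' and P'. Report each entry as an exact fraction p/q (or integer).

x̄ = F·x = [10, 8]
P̄ = F·P·Fᵀ + Q = [24 15; 15 14]
y = z − H·x̄ = [-37]
S = H·P̄·Hᵀ + R = [242]
K = P̄·Hᵀ·S⁻¹ = [69/242; 57/242]
x' = x̄ + K·y = [-133/242, -173/242]
P' = (I − K·H)·P̄ = [1047/242 -303/242; -303/242 139/242]

x' = [-133/242, -173/242]
P' = [1047/242 -303/242; -303/242 139/242]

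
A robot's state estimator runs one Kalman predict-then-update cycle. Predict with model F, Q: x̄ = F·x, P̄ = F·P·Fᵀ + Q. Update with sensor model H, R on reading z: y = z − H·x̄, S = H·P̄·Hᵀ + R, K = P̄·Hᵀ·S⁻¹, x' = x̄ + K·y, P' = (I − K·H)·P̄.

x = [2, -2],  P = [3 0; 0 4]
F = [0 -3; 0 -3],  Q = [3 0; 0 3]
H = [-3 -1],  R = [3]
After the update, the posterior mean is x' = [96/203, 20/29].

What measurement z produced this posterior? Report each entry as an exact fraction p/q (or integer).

z = [-2]

x̄ = F·x = [6, 6]
P̄ = F·P·Fᵀ + Q = [39 36; 36 39]
S = H·P̄·Hᵀ + R = [609]
K = P̄·Hᵀ·S⁻¹ = [-51/203; -7/29]
x' − x̄ = [-1122/203, -154/29] = K·y
y = (KᵀK)⁻¹·Kᵀ·(x' − x̄) = [22]
z = y + H·x̄ = [22] + [-24] = [-2]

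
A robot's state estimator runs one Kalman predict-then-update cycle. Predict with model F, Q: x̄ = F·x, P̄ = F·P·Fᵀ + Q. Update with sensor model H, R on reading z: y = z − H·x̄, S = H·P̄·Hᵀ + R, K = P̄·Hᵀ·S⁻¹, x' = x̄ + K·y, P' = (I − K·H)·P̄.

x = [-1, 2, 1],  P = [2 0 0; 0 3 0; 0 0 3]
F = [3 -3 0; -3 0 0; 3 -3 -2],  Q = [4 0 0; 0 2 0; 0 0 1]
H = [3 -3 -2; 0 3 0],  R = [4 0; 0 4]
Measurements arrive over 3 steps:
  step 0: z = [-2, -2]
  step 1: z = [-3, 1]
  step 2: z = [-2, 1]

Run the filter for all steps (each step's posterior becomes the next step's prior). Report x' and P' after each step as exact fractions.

step 0: x̄ = F·x = [-9, 3, -11]
step 0: P̄ = F·P·Fᵀ + Q = [49 -18 45; -18 20 -18; 45 -18 58]
step 0: y = z − H·x̄ = [12, -11]
step 0: S = H·P̄·Hᵀ + R = [425 -234; -234 184]
step 0: K = P̄·Hᵀ·S⁻¹ = [1947/5861 756/5861; -78/5861 1812/5861; 199/5861 -1467/5861]
step 0: x' = x̄ + K·y = [-37701/5861, -3285/5861, -45946/5861]
step 0: P' = (I − K·H)·P̄ = [111896/5861 1008/5861 162438/5861; 1008/5861 2416/5861 -1956/5861; 162438/5861 -1956/5861 246193/5861]
step 1: x̄ = F·x = [-103248/5861, 113103/5861, -11356/5861]
step 1: P̄ = F·P·Fᵀ + Q = [1034108/5861 -997992/5861 24300/5861; -997992/5861 1018786/5861 -23364/5861; 24300/5861 -23364/5861 28569/5861]
step 1: y = z − H·x̄ = [608758/5861, -333448/5861]
step 1: S = H·P̄·Hᵀ + R = [36005654/5861 -18010818/5861; -18010818/5861 9192518/5861]
step 1: K = P̄·Hᵀ·S⁻¹ = [35608989/140612896 23971167/140612896; -3001803/140612896 40870023/140612896; -20184261/281225792 -41691159/281225792]
step 1: x' = x̄ + K·y = [-71138121/70306448, 38247855/70306448, -134712239/140612896]
step 1: P' = (I − K·H)·P̄ = [77867965/35153224 7990389/35153224 174023739/70306448; 7990389/35153224 13623341/35153224 -13897053/70306448; 174023739/70306448 -13897053/70306448 583946637/140612896]
step 2: x̄ = F·x = [-41019741/8788306, 213414363/70306448, -193445689/70306448]
step 2: P̄ = F·P·Fᵀ + Q = [102525956/4394153 -78612273/4394153 14479047/4394153; -78612273/4394153 771118133/35153224 -106826967/35153224; 14479047/4394153 -106826967/35153224 171169861/35153224]
step 2: y = z − H·x̄ = [1097212599/70306448, -569936641/70306448]
step 2: S = H·P̄·Hᵀ + R = [23795479565/35153224 -11959185051/35153224; -11959185051/35153224 7080676093/35153224]
step 2: K = P̄·Hᵀ·S⁻¹ = [46782869115/181106974664 2796233319/16464270424; -362399547/16464270424 4767015003/16464270424; -21718506175/362213949328 -4825146411/32928540848]
step 2: x' = x̄ + K·y = [-91141605603/45276743666, 1419449883/4116067606, -226324335443/90553487332]
step 2: P' = (I − K·H)·P̄ = [99815182955/45276743666 932077773/4116067606 221904113241/90553487332; 932077773/4116067606 1589005001/4116067606 -1608382137/8232135212; 221904113241/90553487332 -1608382137/8232135212 740507456419/181106974664]

step 0: x' = [-37701/5861, -3285/5861, -45946/5861], P' = [111896/5861 1008/5861 162438/5861; 1008/5861 2416/5861 -1956/5861; 162438/5861 -1956/5861 246193/5861]
step 1: x' = [-71138121/70306448, 38247855/70306448, -134712239/140612896], P' = [77867965/35153224 7990389/35153224 174023739/70306448; 7990389/35153224 13623341/35153224 -13897053/70306448; 174023739/70306448 -13897053/70306448 583946637/140612896]
step 2: x' = [-91141605603/45276743666, 1419449883/4116067606, -226324335443/90553487332], P' = [99815182955/45276743666 932077773/4116067606 221904113241/90553487332; 932077773/4116067606 1589005001/4116067606 -1608382137/8232135212; 221904113241/90553487332 -1608382137/8232135212 740507456419/181106974664]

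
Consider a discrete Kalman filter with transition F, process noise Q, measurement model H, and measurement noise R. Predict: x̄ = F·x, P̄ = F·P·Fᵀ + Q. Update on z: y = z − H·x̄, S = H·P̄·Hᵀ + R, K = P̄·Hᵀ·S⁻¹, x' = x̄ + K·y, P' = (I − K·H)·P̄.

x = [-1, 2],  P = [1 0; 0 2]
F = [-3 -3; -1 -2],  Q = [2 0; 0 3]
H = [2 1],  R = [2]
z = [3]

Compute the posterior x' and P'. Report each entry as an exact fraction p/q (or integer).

x̄ = F·x = [-3, -3]
P̄ = F·P·Fᵀ + Q = [29 15; 15 12]
y = z − H·x̄ = [12]
S = H·P̄·Hᵀ + R = [190]
K = P̄·Hᵀ·S⁻¹ = [73/190; 21/95]
x' = x̄ + K·y = [153/95, -33/95]
P' = (I − K·H)·P̄ = [181/190 -108/95; -108/95 258/95]

x' = [153/95, -33/95]
P' = [181/190 -108/95; -108/95 258/95]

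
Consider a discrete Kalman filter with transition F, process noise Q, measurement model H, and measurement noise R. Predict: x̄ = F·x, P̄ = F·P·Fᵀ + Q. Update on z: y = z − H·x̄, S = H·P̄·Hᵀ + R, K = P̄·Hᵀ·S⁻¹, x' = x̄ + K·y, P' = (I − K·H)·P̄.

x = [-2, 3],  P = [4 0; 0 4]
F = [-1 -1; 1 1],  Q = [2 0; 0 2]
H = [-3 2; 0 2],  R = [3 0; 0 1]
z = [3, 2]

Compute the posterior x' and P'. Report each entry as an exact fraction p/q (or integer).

x̄ = F·x = [-1, 1]
P̄ = F·P·Fᵀ + Q = [10 -8; -8 10]
y = z − H·x̄ = [-2, 0]
S = H·P̄·Hᵀ + R = [229 88; 88 41]
K = P̄·Hᵀ·S⁻¹ = [-478/1645 384/1645; 44/1645 708/1645]
x' = x̄ + K·y = [-689/1645, 1557/1645]
P' = (I − K·H)·P̄ = [606/1645 192/1645; 192/1645 354/1645]

x' = [-689/1645, 1557/1645]
P' = [606/1645 192/1645; 192/1645 354/1645]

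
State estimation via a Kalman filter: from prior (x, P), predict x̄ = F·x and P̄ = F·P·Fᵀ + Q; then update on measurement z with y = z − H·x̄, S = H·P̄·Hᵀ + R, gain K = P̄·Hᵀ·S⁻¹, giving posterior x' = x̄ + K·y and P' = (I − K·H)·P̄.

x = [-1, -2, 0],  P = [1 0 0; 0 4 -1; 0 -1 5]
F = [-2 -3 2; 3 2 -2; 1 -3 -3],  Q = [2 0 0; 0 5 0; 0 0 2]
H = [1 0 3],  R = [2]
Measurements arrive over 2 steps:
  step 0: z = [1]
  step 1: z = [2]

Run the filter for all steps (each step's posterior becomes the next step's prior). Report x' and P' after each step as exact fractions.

step 0: x̄ = F·x = [8, -7, 5]
step 0: P̄ = F·P·Fᵀ + Q = [74 -60 1; -60 58 9; 1 9 66]
step 0: y = z − H·x̄ = [-22]
step 0: S = H·P̄·Hᵀ + R = [676]
step 0: K = P̄·Hᵀ·S⁻¹ = [77/676; -33/676; 199/676]
step 0: x' = x̄ + K·y = [1857/338, -2003/338, -499/338]
step 0: P' = (I − K·H)·P̄ = [44095/676 -38019/676 -14647/676; -38019/676 38119/676 12651/676; -14647/676 12651/676 5015/676]
step 1: x̄ = F·x = [1297/338, 2563/338, 9363/338]
step 1: P̄ = F·P·Fᵀ + Q = [49999/676 -39057/676 31511/676; -39057/676 191099/676 360911/676; 31511/676 360911/676 977367/676]
step 1: y = z − H·x̄ = [-14355/169]
step 1: S = H·P̄·Hᵀ + R = [2259180/169]
step 1: K = P̄·Hᵀ·S⁻¹ = [36133/2259180; 28991/251020; 740903/2259180]
step 1: x' = x̄ + K·y = [11313/4564, -10165/4564, -709/4564]
step 1: P' = (I − K·H)·P̄ = [39842591/564795 -10350751/125510 -26549683/1129590; -10350751/125510 6550466/62755 1729957/62755; -26549683/1129590 1729957/62755 4548431/564795]

step 0: x' = [1857/338, -2003/338, -499/338], P' = [44095/676 -38019/676 -14647/676; -38019/676 38119/676 12651/676; -14647/676 12651/676 5015/676]
step 1: x' = [11313/4564, -10165/4564, -709/4564], P' = [39842591/564795 -10350751/125510 -26549683/1129590; -10350751/125510 6550466/62755 1729957/62755; -26549683/1129590 1729957/62755 4548431/564795]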